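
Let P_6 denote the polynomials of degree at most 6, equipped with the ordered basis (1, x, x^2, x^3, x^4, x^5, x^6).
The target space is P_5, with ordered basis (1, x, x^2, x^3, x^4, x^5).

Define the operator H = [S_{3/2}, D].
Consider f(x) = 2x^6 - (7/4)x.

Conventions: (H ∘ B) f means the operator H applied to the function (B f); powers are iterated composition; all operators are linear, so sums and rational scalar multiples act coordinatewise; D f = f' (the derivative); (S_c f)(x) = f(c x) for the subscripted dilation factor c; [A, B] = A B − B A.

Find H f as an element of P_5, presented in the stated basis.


the image equals g(x) = -(729/16)x^5 + 7/8

D f = 12x^5 - 7/4
S_{3/2} D f = (729/8)x^5 - 7/4
S_{3/2} f = (729/32)x^6 - (21/8)x
D S_{3/2} f = (2187/16)x^5 - 21/8
[S_{3/2}, D] f = -(729/16)x^5 + 7/8


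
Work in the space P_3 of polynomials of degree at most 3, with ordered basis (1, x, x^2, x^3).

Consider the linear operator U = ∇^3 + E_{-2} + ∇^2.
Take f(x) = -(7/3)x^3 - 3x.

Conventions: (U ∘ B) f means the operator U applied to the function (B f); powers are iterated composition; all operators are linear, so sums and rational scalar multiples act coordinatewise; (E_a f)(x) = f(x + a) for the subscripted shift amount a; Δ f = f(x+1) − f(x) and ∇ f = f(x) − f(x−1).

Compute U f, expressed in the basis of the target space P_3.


∇ f = -7x^2 + 7x - 16/3
∇ ∇ f = -14x + 14
∇ ∇ ∇ f = -14
E_{-2} f = -(7/3)x^3 + 14x^2 - 31x + 74/3
∇ f = -7x^2 + 7x - 16/3
∇ ∇ f = -14x + 14
(∇^3 + E_{-2} + ∇^2) f = -(7/3)x^3 + 14x^2 - 45x + 74/3

the result is g(x) = -(7/3)x^3 + 14x^2 - 45x + 74/3


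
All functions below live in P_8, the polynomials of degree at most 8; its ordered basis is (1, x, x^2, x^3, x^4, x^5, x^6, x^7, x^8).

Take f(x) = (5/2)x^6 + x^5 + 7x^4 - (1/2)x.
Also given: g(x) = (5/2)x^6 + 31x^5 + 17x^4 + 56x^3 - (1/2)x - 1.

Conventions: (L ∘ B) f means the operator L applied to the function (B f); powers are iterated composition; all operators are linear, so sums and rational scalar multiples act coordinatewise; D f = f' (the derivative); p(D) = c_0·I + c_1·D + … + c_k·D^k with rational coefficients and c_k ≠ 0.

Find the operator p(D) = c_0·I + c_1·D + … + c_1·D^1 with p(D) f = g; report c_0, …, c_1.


c_0 = 1, c_1 = 2

D^0 f = (5/2)x^6 + x^5 + 7x^4 - (1/2)x
D^1 f = 15x^5 + 5x^4 + 28x^3 - 1/2
matching coefficients of g against c_0 f + c_1 Df + … from the top degree down determines the c_i
solution: c_0 = 1, c_1 = 2


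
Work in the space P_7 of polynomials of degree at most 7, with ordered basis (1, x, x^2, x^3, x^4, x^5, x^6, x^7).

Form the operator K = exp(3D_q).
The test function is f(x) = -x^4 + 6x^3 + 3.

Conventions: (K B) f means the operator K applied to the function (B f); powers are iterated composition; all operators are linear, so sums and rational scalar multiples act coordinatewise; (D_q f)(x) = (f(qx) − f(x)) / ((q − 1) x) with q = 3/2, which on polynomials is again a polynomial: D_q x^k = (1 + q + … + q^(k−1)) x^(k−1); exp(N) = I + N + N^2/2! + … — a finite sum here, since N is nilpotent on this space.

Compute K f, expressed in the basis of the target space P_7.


order-1 term: -(195/8)x^3 + (171/2)x^2
order-2 term: -(11115/64)x^2 + (2565/8)x
order-3 term: -(55575/128)x + 2565/8
order-4 term: -166725/512
the series for exp(3D_q) f terminates at order 4
exp(3D_q) f = -x^4 - (147/8)x^3 - (5643/64)x^2 - (14535/128)x - 1029/512

g(x) = -x^4 - (147/8)x^3 - (5643/64)x^2 - (14535/128)x - 1029/512


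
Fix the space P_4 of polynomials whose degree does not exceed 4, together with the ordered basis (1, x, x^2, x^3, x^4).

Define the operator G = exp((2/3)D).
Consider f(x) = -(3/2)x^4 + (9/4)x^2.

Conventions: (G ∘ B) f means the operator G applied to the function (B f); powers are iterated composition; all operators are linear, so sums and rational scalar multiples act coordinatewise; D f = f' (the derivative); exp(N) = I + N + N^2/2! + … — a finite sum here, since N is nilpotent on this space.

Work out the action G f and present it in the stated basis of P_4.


the result is g(x) = -(3/2)x^4 - 4x^3 - (7/4)x^2 + (11/9)x + 19/27

order-1 term: -4x^3 + 3x
order-2 term: -4x^2 + 1
order-3 term: -(16/9)x
order-4 term: -8/27
the series for exp((2/3)D) f terminates at order 4
exp((2/3)D) f = -(3/2)x^4 - 4x^3 - (7/4)x^2 + (11/9)x + 19/27


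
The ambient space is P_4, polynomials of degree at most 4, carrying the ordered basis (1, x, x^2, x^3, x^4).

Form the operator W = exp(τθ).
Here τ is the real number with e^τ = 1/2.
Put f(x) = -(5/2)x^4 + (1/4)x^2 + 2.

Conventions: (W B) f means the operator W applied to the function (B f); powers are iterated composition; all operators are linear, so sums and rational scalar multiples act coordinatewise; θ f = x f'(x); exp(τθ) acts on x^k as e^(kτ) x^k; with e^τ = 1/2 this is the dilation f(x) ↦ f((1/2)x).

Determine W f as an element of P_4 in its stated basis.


the result is g(x) = -(5/32)x^4 + (1/16)x^2 + 2

exp(τθ) x^k = e^(kτ) x^k; with e^τ = 1/2 this sends x^k to (1/2)^k x^k
x^2 ↦ 1/4 x^2
x^4 ↦ 1/16 x^4
applying this coordinatewise to f: exp(τθ) f = -(5/32)x^4 + (1/16)x^2 + 2


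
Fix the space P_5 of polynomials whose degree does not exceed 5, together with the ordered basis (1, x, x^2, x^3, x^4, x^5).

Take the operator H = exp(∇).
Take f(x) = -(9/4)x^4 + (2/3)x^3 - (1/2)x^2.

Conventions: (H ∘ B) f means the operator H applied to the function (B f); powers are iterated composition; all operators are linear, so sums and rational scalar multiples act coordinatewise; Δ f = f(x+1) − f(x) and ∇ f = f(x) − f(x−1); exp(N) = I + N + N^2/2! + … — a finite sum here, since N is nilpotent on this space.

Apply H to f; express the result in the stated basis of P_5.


order-1 term: -9x^3 + (31/2)x^2 - 12x + 41/12
order-2 term: -(27/2)x^2 + 29x - 73/4
order-3 term: -9x + 85/6
order-4 term: -9/4
the series for exp(∇) f terminates at order 4
exp(∇) f = -(9/4)x^4 - (25/3)x^3 + (3/2)x^2 + 8x - 35/12

the result is g(x) = -(9/4)x^4 - (25/3)x^3 + (3/2)x^2 + 8x - 35/12


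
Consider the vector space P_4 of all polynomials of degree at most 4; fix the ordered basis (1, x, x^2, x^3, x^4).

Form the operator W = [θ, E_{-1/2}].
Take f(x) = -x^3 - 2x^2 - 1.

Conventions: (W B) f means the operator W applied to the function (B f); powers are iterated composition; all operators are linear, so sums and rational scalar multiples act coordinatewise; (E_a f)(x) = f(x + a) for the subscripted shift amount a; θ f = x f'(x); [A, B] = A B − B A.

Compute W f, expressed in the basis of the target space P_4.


g(x) = -(3/2)x^2 - (1/2)x + 5/8

E_{-1/2} f = -x^3 - (1/2)x^2 + (5/4)x - 11/8
θ E_{-1/2} f = -3x^3 - x^2 + (5/4)x
θ f = -3x^3 - 4x^2
E_{-1/2} θ f = -3x^3 + (1/2)x^2 + (7/4)x - 5/8
[θ, E_{-1/2}] f = -(3/2)x^2 - (1/2)x + 5/8


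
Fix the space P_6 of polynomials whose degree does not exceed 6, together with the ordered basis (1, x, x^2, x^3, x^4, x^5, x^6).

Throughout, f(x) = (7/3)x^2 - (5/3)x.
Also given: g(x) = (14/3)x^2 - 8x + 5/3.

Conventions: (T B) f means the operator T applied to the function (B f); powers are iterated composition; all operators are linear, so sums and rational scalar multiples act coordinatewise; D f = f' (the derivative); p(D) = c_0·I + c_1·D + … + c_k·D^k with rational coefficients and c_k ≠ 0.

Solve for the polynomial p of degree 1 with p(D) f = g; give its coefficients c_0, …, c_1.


c_0 = 2, c_1 = -1

D^0 f = (7/3)x^2 - (5/3)x
D^1 f = (14/3)x - 5/3
matching coefficients of g against c_0 f + c_1 Df + … from the top degree down determines the c_i
solution: c_0 = 2, c_1 = -1


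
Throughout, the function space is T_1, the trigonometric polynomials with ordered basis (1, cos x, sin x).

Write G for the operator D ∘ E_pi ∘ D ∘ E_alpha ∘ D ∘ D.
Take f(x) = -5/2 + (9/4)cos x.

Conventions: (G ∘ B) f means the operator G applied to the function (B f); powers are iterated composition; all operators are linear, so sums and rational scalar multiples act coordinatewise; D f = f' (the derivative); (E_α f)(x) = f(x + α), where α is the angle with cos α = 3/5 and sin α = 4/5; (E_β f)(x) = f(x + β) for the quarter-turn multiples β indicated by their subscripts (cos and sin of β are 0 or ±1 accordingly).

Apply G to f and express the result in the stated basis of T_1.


D f = -(9/4)sin x
D D f = -(9/4)cos x
E_alpha (D ∘ D) f = -(27/20)cos x + (9/5)sin x
D E_alpha (D ∘ D) f = (9/5)cos x + (27/20)sin x
E_pi D E_alpha (D ∘ D) f = -(9/5)cos x - (27/20)sin x
D (E_pi ∘ D) E_alpha (D ∘ D) f = -(27/20)cos x + (9/5)sin x

the result is g(x) = -(27/20)cos x + (9/5)sin x


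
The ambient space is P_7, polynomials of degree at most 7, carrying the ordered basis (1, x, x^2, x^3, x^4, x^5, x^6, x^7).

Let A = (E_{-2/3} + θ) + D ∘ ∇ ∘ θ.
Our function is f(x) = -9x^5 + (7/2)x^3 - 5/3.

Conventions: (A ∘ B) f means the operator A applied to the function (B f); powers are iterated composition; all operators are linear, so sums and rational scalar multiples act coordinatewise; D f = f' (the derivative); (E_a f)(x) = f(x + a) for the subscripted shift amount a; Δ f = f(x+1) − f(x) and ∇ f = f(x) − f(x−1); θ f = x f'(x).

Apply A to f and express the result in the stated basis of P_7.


the result is g(x) = -54x^5 + 30x^4 - 926x^3 + (4109/3)x^2 - (7571/9)x + 10367/54

E_{-2/3} f = -9x^5 + 30x^4 - (73/2)x^3 + (59/3)x^2 - (38/9)x - 41/27
θ f = -45x^5 + (21/2)x^3
(E_{-2/3} + θ) f = -54x^5 + 30x^4 - 26x^3 + (59/3)x^2 - (38/9)x - 41/27
θ f = -45x^5 + (21/2)x^3
∇ θ f = -225x^4 + 450x^3 - (837/2)x^2 + (387/2)x - 69/2
D ∇ θ f = -900x^3 + 1350x^2 - 837x + 387/2
((E_{-2/3} + θ) + D ∘ ∇ ∘ θ) f = -54x^5 + 30x^4 - 926x^3 + (4109/3)x^2 - (7571/9)x + 10367/54


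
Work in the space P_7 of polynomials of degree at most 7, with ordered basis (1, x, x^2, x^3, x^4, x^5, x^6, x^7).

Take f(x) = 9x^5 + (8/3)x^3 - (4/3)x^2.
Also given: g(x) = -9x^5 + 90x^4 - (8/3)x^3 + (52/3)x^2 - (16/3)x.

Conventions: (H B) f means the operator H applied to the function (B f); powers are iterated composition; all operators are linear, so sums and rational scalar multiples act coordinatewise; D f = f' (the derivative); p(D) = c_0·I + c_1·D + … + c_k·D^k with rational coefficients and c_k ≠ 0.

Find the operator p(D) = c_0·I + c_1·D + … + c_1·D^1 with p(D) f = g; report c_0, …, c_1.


D^0 f = 9x^5 + (8/3)x^3 - (4/3)x^2
D^1 f = 45x^4 + 8x^2 - (8/3)x
matching coefficients of g against c_0 f + c_1 Df + … from the top degree down determines the c_i
solution: c_0 = -1, c_1 = 2

p(D) = -I + 2·D, i.e. c_0 = -1, c_1 = 2


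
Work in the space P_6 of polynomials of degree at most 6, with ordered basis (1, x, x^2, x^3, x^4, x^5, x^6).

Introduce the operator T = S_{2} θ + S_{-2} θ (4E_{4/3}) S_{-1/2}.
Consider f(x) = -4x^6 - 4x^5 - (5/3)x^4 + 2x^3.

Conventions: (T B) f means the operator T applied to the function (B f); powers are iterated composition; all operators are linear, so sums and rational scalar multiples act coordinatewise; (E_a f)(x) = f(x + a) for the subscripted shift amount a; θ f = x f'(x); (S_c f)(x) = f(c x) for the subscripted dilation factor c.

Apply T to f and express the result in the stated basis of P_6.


θ f = -24x^6 - 20x^5 - (20/3)x^4 + 6x^3
S_{2} θ f = -1536x^6 - 640x^5 - (320/3)x^4 + 48x^3
S_{-1/2} f = -(1/16)x^6 + (1/8)x^5 - (5/48)x^4 - (1/4)x^3
E_{4/3} S_{-1/2} f = -(1/16)x^6 - (3/8)x^5 - (15/16)x^4 - (167/108)x^3 - (19/9)x^2 - (52/27)x - 544/729
(4E_{4/3}) S_{-1/2} f = -(1/4)x^6 - (3/2)x^5 - (15/4)x^4 - (167/27)x^3 - (76/9)x^2 - (208/27)x - 2176/729
θ (4E_{4/3}) S_{-1/2} f = -(3/2)x^6 - (15/2)x^5 - 15x^4 - (167/9)x^3 - (152/9)x^2 - (208/27)x
S_{-2} θ (4E_{4/3}) S_{-1/2} f = -96x^6 + 240x^5 - 240x^4 + (1336/9)x^3 - (608/9)x^2 + (416/27)x
(S_{2} θ + S_{-2} θ (4E_{4/3}) S_{-1/2}) f = -1632x^6 - 400x^5 - (1040/3)x^4 + (1768/9)x^3 - (608/9)x^2 + (416/27)x

g(x) = -1632x^6 - 400x^5 - (1040/3)x^4 + (1768/9)x^3 - (608/9)x^2 + (416/27)x


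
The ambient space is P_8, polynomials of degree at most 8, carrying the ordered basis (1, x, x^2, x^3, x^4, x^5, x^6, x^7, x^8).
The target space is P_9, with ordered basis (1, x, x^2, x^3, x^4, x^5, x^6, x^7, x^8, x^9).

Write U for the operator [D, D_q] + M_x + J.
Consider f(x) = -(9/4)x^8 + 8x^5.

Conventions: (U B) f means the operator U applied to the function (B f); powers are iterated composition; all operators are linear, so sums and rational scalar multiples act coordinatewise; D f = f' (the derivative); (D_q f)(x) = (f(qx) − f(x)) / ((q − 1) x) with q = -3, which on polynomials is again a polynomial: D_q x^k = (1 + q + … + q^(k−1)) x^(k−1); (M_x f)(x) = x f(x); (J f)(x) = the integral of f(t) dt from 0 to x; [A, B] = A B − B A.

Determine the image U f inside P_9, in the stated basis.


D_q f = 3690x^7 + 488x^4
D D_q f = 25830x^6 + 1952x^3
D f = -18x^7 + 40x^4
D_q D f = -9846x^6 - 800x^3
[D, D_q] f = 35676x^6 + 2752x^3
M_x f = -(9/4)x^9 + 8x^6
J f = -(1/4)x^9 + (4/3)x^6
([D, D_q] + M_x + J) f = -(5/2)x^9 + (107056/3)x^6 + 2752x^3

the result is g(x) = -(5/2)x^9 + (107056/3)x^6 + 2752x^3


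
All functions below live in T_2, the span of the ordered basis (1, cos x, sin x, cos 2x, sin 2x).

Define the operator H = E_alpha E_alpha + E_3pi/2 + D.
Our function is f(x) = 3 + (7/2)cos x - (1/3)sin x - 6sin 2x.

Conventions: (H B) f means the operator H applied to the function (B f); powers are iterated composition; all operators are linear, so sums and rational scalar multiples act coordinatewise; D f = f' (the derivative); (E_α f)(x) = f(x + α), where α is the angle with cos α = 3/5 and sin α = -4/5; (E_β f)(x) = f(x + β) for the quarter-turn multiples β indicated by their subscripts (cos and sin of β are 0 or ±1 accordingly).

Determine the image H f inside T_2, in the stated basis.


g(x) = 6 - (33/50)cos x + (259/75)sin x - (9516/625)cos 2x + (6912/625)sin 2x

E_alpha f = 3 + (71/30)cos x + (13/5)sin x + (144/25)cos 2x + (42/25)sin 2x
E_alpha E_alpha f = 3 - (33/50)cos x + (259/75)sin x - (2016/625)cos 2x + (3162/625)sin 2x
E_3pi/2 f = 3 + (1/3)cos x + (7/2)sin x + 6sin 2x
D f = -(1/3)cos x - (7/2)sin x - 12cos 2x
(E_alpha E_alpha + E_3pi/2 + D) f = 6 - (33/50)cos x + (259/75)sin x - (9516/625)cos 2x + (6912/625)sin 2x


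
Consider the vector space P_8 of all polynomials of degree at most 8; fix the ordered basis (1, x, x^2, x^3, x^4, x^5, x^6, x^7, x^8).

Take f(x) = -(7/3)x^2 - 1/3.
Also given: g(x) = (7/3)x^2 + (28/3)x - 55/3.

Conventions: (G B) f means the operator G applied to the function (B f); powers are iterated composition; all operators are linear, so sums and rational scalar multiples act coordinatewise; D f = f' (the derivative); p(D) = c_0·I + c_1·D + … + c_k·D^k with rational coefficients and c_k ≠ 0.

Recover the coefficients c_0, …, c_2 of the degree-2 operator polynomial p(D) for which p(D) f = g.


D^0 f = -(7/3)x^2 - 1/3
D^1 f = -(14/3)x
D^2 f = -14/3
matching coefficients of g against c_0 f + c_1 Df + … from the top degree down determines the c_i
solution: c_0 = -1, c_1 = -2, c_2 = 4

p(D) = -I − 2·D + 4·D^2, i.e. c_0 = -1, c_1 = -2, c_2 = 4


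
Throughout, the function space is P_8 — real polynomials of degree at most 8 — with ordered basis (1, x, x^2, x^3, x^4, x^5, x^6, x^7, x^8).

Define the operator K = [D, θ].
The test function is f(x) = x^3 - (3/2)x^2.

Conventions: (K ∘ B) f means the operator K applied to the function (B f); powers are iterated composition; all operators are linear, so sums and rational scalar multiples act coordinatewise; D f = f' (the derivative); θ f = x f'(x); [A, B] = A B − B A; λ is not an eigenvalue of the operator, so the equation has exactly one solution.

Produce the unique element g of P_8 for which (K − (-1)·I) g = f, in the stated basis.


write g with unknown coordinates in the stated basis and equate coefficients in (K − (-1)·I) g = f
solving from the highest basis element down gives g = x^3 - (9/2)x^2 + 9x - 9
check: K g = 3x^2 - 9x + 9
so K g − (-1)·g = x^3 - (3/2)x^2 = f ✓

g(x) = x^3 - (9/2)x^2 + 9x - 9


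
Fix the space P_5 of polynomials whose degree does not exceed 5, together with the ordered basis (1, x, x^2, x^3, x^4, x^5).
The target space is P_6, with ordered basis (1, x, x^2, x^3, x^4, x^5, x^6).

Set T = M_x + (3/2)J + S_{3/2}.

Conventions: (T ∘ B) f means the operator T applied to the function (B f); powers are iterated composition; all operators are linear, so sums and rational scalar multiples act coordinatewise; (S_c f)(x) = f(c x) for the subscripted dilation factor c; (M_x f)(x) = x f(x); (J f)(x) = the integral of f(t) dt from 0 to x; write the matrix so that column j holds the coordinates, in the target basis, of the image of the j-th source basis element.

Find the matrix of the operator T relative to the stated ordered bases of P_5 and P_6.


image of 1: (5/2)x + 1
image of x: (7/4)x^2 + (3/2)x
image of x^2: (3/2)x^3 + (9/4)x^2
image of x^3: (11/8)x^4 + (27/8)x^3
image of x^4: (13/10)x^5 + (81/16)x^4
image of x^5: (5/4)x^6 + (243/32)x^5
each image's coordinates form column j of the matrix

the matrix is [[1, 0, 0, 0, 0, 0]; [5/2, 3/2, 0, 0, 0, 0]; [0, 7/4, 9/4, 0, 0, 0]; [0, 0, 3/2, 27/8, 0, 0]; [0, 0, 0, 11/8, 81/16, 0]; [0, 0, 0, 0, 13/10, 243/32]; [0, 0, 0, 0, 0, 5/4]] (rows listed top to bottom)


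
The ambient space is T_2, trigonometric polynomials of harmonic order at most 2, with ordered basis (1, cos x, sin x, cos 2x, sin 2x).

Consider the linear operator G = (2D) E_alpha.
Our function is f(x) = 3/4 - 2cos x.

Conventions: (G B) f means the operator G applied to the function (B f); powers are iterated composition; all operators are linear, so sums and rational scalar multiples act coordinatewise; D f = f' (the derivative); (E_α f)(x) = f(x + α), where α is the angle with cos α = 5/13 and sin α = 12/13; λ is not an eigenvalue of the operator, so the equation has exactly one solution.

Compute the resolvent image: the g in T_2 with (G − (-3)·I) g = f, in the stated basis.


write g with unknown coordinates in the stated basis and equate coefficients in (G − (-3)·I) g = f
solving from the highest basis element down gives g = 1/4 - (6/5)cos x - (4/5)sin x
check: G g = (8/5)cos x + (12/5)sin x
so G g − (-3)·g = 3/4 - 2cos x = f ✓

the result is g(x) = 1/4 - (6/5)cos x - (4/5)sin x


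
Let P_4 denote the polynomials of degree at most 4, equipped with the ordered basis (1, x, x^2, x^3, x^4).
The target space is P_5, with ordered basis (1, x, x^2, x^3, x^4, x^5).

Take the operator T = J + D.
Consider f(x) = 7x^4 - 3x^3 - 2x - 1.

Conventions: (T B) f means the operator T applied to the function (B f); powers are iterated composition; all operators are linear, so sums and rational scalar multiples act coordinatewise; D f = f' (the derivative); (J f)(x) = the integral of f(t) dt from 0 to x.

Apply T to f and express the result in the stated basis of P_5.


g(x) = (7/5)x^5 - (3/4)x^4 + 28x^3 - 10x^2 - x - 2

J f = (7/5)x^5 - (3/4)x^4 - x^2 - x
D f = 28x^3 - 9x^2 - 2
(J + D) f = (7/5)x^5 - (3/4)x^4 + 28x^3 - 10x^2 - x - 2


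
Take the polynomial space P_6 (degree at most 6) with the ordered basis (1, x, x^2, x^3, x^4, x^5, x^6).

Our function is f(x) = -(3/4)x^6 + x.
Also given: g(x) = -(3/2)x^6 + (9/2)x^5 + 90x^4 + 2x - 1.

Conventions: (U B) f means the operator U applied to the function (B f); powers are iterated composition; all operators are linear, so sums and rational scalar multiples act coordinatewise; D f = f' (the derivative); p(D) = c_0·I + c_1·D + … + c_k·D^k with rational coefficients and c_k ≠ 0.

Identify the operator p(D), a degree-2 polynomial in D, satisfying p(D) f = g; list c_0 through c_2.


p(D) = 2·I − D − 4·D^2, i.e. c_0 = 2, c_1 = -1, c_2 = -4

D^0 f = -(3/4)x^6 + x
D^1 f = -(9/2)x^5 + 1
D^2 f = -(45/2)x^4
matching coefficients of g against c_0 f + c_1 Df + … from the top degree down determines the c_i
solution: c_0 = 2, c_1 = -1, c_2 = -4


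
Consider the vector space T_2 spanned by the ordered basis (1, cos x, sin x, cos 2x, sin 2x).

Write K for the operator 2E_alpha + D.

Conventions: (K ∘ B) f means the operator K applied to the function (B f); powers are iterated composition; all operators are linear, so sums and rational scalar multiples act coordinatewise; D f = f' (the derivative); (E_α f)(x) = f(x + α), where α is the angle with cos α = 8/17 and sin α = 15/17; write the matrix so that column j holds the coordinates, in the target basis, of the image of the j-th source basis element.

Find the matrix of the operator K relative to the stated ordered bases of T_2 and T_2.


image of 1: 2
image of cos x: (16/17)cos x - (47/17)sin x
image of sin x: (47/17)cos x + (16/17)sin x
image of cos 2x: -(322/289)cos 2x - (1058/289)sin 2x
image of sin 2x: (1058/289)cos 2x - (322/289)sin 2x
each image's coordinates form column j of the matrix

the matrix is [[2, 0, 0, 0, 0]; [0, 16/17, 47/17, 0, 0]; [0, -47/17, 16/17, 0, 0]; [0, 0, 0, -322/289, 1058/289]; [0, 0, 0, -1058/289, -322/289]] (rows listed top to bottom)


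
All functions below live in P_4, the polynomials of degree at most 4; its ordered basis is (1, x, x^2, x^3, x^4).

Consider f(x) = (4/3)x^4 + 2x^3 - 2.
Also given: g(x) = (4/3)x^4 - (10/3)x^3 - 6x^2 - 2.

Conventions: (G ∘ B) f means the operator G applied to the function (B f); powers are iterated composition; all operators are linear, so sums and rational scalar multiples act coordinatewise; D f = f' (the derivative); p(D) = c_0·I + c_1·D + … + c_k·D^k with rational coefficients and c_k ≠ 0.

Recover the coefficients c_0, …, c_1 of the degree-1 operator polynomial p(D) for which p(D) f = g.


c_0 = 1, c_1 = -1

D^0 f = (4/3)x^4 + 2x^3 - 2
D^1 f = (16/3)x^3 + 6x^2
matching coefficients of g against c_0 f + c_1 Df + … from the top degree down determines the c_i
solution: c_0 = 1, c_1 = -1


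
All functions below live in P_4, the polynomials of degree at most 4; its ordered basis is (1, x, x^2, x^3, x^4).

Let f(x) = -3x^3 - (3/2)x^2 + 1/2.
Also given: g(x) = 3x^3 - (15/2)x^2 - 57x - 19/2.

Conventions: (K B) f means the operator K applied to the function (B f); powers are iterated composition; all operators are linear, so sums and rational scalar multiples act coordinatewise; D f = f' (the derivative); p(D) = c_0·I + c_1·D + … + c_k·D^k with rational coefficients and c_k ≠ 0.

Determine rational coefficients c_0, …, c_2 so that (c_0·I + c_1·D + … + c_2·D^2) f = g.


c_0 = -1, c_1 = 1, c_2 = 3

D^0 f = -3x^3 - (3/2)x^2 + 1/2
D^1 f = -9x^2 - 3x
D^2 f = -18x - 3
matching coefficients of g against c_0 f + c_1 Df + … from the top degree down determines the c_i
solution: c_0 = -1, c_1 = 1, c_2 = 3


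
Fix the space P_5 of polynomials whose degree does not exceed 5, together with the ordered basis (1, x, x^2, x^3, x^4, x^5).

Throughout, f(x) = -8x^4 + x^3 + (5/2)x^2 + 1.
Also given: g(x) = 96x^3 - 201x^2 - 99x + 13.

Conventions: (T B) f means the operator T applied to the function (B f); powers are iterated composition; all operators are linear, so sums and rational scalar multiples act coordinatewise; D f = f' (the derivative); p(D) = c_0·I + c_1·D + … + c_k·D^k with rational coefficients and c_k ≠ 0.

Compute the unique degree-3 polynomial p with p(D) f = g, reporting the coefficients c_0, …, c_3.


D^0 f = -8x^4 + x^3 + (5/2)x^2 + 1
D^1 f = -32x^3 + 3x^2 + 5x
D^2 f = -96x^2 + 6x + 5
D^3 f = -192x + 6
matching coefficients of g against c_0 f + c_1 Df + … from the top degree down determines the c_i
solution: c_0 = 0, c_1 = -3, c_2 = 2, c_3 = 1/2

c_0 = 0, c_1 = -3, c_2 = 2, c_3 = 1/2


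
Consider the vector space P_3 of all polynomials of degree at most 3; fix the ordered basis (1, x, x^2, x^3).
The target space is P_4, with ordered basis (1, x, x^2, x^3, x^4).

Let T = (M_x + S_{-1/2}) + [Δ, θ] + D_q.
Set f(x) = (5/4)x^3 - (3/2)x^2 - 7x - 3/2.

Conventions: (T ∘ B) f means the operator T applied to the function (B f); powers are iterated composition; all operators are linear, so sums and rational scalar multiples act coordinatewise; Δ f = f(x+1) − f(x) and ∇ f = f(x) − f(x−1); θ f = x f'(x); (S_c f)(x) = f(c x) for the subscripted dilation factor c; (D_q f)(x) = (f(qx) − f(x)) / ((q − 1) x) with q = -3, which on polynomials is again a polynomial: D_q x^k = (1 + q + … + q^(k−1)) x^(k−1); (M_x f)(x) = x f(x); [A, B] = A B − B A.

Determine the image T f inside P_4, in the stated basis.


the result is g(x) = (5/4)x^4 - (53/32)x^3 + (41/8)x^2 + (19/2)x - 59/4

M_x f = (5/4)x^4 - (3/2)x^3 - 7x^2 - (3/2)x
S_{-1/2} f = -(5/32)x^3 - (3/8)x^2 + (7/2)x - 3/2
(M_x + S_{-1/2}) f = (5/4)x^4 - (53/32)x^3 - (59/8)x^2 + 2x - 3/2
θ f = (15/4)x^3 - 3x^2 - 7x
Δ θ f = (45/4)x^2 + (21/4)x - 25/4
Δ f = (15/4)x^2 + (3/4)x - 29/4
θ Δ f = (15/2)x^2 + (3/4)x
[Δ, θ] f = (15/4)x^2 + (9/2)x - 25/4
D_q f = (35/4)x^2 + 3x - 7
((M_x + S_{-1/2}) + [Δ, θ] + D_q) f = (5/4)x^4 - (53/32)x^3 + (41/8)x^2 + (19/2)x - 59/4


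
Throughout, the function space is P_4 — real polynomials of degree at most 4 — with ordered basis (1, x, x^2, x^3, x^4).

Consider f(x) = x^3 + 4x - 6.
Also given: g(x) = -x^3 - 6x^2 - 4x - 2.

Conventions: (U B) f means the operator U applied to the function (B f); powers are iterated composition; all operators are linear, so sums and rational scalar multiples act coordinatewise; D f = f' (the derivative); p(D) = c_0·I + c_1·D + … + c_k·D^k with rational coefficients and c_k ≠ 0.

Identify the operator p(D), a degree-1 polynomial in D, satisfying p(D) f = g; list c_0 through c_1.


c_0 = -1, c_1 = -2

D^0 f = x^3 + 4x - 6
D^1 f = 3x^2 + 4
matching coefficients of g against c_0 f + c_1 Df + … from the top degree down determines the c_i
solution: c_0 = -1, c_1 = -2


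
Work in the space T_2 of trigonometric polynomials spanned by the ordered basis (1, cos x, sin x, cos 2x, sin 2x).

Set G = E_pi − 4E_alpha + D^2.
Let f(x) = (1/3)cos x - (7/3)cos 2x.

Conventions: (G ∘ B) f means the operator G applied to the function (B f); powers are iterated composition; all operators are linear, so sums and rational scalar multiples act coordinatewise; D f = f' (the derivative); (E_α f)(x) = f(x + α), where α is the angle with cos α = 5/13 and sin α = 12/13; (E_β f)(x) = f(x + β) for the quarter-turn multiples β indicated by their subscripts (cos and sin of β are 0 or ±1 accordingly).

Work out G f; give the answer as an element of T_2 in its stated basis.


the image equals g(x) = -(46/39)cos x + (16/13)sin x + (217/507)cos 2x - (1120/169)sin 2x

E_pi f = -(1/3)cos x - (7/3)cos 2x
E_alpha f = (5/39)cos x - (4/13)sin x + (833/507)cos 2x + (280/169)sin 2x
(-4E_alpha) f = -(20/39)cos x + (16/13)sin x - (3332/507)cos 2x - (1120/169)sin 2x
D f = -(1/3)sin x + (14/3)sin 2x
D D f = -(1/3)cos x + (28/3)cos 2x
(E_pi − 4E_alpha + D^2) f = -(46/39)cos x + (16/13)sin x + (217/507)cos 2x - (1120/169)sin 2x


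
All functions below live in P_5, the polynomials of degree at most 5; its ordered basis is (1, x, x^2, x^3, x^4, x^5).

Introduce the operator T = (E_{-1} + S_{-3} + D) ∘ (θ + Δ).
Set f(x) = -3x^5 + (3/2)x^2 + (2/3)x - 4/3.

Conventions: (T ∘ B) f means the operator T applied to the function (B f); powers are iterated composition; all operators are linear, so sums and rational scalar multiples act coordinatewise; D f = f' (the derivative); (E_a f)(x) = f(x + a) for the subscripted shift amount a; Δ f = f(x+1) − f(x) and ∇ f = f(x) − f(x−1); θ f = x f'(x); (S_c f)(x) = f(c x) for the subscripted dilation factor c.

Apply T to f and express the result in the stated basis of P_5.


g(x) = 3630x^5 - 1230x^4 + 630x^3 - 210x^2 - (247/3)x + 4/3

θ f = -15x^5 + 3x^2 + (2/3)x
Δ f = -15x^4 - 30x^3 - 30x^2 - 12x - 5/6
(θ + Δ) f = -15x^5 - 15x^4 - 30x^3 - 27x^2 - (34/3)x - 5/6
E_{-1} (θ + Δ) f = -15x^5 + 60x^4 - 120x^3 + 123x^2 - (187/3)x + 27/2
S_{-3} (θ + Δ) f = 3645x^5 - 1215x^4 + 810x^3 - 243x^2 + 34x - 5/6
D (θ + Δ) f = -75x^4 - 60x^3 - 90x^2 - 54x - 34/3
(E_{-1} + S_{-3} + D) (θ + Δ) f = 3630x^5 - 1230x^4 + 630x^3 - 210x^2 - (247/3)x + 4/3


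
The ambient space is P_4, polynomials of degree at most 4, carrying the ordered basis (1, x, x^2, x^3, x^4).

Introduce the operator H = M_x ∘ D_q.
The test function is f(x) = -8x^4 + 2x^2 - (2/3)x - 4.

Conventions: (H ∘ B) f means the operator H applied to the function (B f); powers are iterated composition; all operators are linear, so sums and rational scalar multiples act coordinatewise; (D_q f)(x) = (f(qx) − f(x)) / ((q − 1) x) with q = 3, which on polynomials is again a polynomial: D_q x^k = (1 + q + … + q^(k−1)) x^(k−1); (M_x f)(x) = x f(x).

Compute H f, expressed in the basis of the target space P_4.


D_q f = -320x^3 + 8x - 2/3
M_x D_q f = -320x^4 + 8x^2 - (2/3)x

the image equals g(x) = -320x^4 + 8x^2 - (2/3)x


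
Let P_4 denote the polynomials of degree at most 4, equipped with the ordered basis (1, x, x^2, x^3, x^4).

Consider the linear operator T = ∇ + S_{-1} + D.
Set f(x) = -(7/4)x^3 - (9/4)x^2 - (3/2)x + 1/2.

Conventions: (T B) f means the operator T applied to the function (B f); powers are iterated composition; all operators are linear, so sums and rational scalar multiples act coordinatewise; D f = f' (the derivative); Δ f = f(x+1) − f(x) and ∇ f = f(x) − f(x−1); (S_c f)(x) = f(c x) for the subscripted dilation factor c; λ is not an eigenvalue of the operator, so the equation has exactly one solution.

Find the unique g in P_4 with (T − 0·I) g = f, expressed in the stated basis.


write g with unknown coordinates in the stated basis and equate coefficients in (T − 0·I) g = f
solving from the highest basis element down gives g = (7/4)x^3 - (51/4)x^2 - (219/4)x + 191/2
check: T g = -(7/4)x^3 - (9/4)x^2 - (3/2)x + 1/2
so T g − 0·g = -(7/4)x^3 - (9/4)x^2 - (3/2)x + 1/2 = f ✓

g(x) = (7/4)x^3 - (51/4)x^2 - (219/4)x + 191/2


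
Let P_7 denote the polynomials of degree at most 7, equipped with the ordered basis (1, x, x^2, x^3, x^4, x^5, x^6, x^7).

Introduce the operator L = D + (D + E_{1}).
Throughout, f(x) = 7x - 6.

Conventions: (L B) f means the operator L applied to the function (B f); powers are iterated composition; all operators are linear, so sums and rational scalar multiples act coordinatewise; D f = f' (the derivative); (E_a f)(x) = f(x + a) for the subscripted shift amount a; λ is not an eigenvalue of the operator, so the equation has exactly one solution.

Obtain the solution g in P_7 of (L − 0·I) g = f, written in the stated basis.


write g with unknown coordinates in the stated basis and equate coefficients in (L − 0·I) g = f
solving from the highest basis element down gives g = 7x - 27
check: L g = 7x - 6
so L g − 0·g = 7x - 6 = f ✓

the result is g(x) = 7x - 27


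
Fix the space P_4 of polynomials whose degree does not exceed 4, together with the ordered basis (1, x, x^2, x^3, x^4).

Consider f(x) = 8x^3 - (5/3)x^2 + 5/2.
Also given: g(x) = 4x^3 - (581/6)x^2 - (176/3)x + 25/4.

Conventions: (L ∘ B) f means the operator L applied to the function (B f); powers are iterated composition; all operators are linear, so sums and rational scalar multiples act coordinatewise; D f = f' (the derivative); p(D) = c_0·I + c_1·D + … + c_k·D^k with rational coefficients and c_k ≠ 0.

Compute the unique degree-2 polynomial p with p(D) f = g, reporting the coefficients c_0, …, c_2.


D^0 f = 8x^3 - (5/3)x^2 + 5/2
D^1 f = 24x^2 - (10/3)x
D^2 f = 48x - 10/3
matching coefficients of g against c_0 f + c_1 Df + … from the top degree down determines the c_i
solution: c_0 = 1/2, c_1 = -4, c_2 = -3/2

p(D) = (1/2)·I − 4·D − (3/2)·D^2, i.e. c_0 = 1/2, c_1 = -4, c_2 = -3/2


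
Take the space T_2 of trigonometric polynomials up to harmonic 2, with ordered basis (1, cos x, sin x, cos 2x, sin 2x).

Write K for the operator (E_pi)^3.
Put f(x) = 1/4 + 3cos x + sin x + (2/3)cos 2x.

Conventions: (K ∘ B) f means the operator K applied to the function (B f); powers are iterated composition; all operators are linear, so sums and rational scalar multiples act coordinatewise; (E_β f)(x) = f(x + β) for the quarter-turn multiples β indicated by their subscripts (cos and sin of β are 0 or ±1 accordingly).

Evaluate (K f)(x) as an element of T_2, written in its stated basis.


g(x) = 1/4 - 3cos x - sin x + (2/3)cos 2x

E_pi f = 1/4 - 3cos x - sin x + (2/3)cos 2x
E_pi E_pi f = 1/4 + 3cos x + sin x + (2/3)cos 2x
E_pi E_pi E_pi f = 1/4 - 3cos x - sin x + (2/3)cos 2x


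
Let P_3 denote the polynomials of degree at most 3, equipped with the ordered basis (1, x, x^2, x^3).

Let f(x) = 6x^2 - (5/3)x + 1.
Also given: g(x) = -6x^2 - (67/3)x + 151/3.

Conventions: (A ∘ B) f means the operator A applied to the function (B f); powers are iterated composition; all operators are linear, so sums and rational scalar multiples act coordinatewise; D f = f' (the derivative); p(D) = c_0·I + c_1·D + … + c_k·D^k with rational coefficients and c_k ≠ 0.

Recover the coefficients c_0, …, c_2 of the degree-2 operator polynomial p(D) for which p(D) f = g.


c_0 = -1, c_1 = -2, c_2 = 4

D^0 f = 6x^2 - (5/3)x + 1
D^1 f = 12x - 5/3
D^2 f = 12
matching coefficients of g against c_0 f + c_1 Df + … from the top degree down determines the c_i
solution: c_0 = -1, c_1 = -2, c_2 = 4


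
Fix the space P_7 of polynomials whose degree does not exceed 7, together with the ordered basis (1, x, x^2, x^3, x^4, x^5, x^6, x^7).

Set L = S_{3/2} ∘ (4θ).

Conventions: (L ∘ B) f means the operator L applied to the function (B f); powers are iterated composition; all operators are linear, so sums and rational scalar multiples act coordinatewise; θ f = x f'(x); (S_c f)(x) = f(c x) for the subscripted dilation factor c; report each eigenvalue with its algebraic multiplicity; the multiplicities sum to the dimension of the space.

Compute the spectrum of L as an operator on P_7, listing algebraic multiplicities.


λ = 0 (multiplicity 1), λ = 6 (multiplicity 1), λ = 18 (multiplicity 1), λ = 81/2 (multiplicity 1), λ = 81 (multiplicity 1), λ = 1215/8 (multiplicity 1), λ = 2187/8 (multiplicity 1), λ = 15309/32 (multiplicity 1)

image of 1: 0
image of x: 6x
image of x^2: 18x^2
image of x^3: (81/2)x^3
image of x^4: 81x^4
image of x^5: (1215/8)x^5
image of x^6: (2187/8)x^6
image of x^7: (15309/32)x^7
the matrix is upper triangular; its diagonal is (0, 6, 18, 81/2, 81, 1215/8, 2187/8, 15309/32)
for a triangular matrix the eigenvalues are the diagonal entries, with algebraic multiplicity their repetition count


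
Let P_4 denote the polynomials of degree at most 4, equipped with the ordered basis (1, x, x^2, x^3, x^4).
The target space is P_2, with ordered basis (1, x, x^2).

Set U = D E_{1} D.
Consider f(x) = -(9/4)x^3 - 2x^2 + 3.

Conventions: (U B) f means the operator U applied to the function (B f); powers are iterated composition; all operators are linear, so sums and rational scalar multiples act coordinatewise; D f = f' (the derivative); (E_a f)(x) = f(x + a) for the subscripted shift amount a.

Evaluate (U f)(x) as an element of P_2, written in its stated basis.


D f = -(27/4)x^2 - 4x
E_{1} D f = -(27/4)x^2 - (35/2)x - 43/4
D E_{1} D f = -(27/2)x - 35/2

g(x) = -(27/2)x - 35/2


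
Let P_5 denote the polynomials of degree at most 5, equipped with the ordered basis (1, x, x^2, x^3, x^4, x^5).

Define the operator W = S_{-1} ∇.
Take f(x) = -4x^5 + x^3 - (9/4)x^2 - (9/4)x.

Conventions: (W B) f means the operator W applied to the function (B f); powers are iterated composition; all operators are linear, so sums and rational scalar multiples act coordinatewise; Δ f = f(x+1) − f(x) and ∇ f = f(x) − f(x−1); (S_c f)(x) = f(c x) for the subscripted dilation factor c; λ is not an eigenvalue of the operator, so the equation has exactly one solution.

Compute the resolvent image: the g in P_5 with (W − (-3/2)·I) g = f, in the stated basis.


write g with unknown coordinates in the stated basis and equate coefficients in (W − (-3/2)·I) g = f
solving from the highest basis element down gives g = -(8/3)x^5 + (80/9)x^4 + (1138/27)x^3 - (1753/54)x^2 - (15631/162)x + 5416/243
check: W g = -(40/3)x^4 - (560/9)x^3 + (418/9)x^2 + (3847/27)x - 2708/81
so W g − (-3/2)·g = -4x^5 + x^3 - (9/4)x^2 - (9/4)x = f ✓

the image equals g(x) = -(8/3)x^5 + (80/9)x^4 + (1138/27)x^3 - (1753/54)x^2 - (15631/162)x + 5416/243


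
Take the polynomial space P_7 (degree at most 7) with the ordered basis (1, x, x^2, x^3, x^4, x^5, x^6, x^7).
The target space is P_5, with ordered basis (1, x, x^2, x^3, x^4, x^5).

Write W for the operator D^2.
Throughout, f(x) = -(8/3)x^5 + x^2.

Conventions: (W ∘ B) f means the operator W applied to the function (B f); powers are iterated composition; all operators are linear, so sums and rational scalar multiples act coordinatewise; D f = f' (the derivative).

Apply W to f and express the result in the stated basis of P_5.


the result is g(x) = -(160/3)x^3 + 2

D f = -(40/3)x^4 + 2x
D D f = -(160/3)x^3 + 2


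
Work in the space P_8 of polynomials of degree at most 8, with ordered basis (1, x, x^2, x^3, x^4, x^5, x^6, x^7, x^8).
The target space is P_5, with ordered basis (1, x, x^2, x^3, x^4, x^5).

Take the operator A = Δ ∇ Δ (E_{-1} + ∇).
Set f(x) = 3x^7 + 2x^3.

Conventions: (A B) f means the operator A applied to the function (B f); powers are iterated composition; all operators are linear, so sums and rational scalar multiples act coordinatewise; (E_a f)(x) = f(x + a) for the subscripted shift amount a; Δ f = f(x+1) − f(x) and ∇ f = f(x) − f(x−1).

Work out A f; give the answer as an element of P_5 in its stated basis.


E_{-1} f = 3x^7 - 21x^6 + 63x^5 - 105x^4 + 107x^3 - 69x^2 + 27x - 5
∇ f = 21x^6 - 63x^5 + 105x^4 - 105x^3 + 69x^2 - 27x + 5
(E_{-1} + ∇) f = 3x^7 + 2x^3
Δ (E_{-1} + ∇) f = 21x^6 + 63x^5 + 105x^4 + 105x^3 + 69x^2 + 27x + 5
∇ Δ (E_{-1} + ∇) f = 126x^5 + 210x^3 + 54x
Δ ∇ Δ (E_{-1} + ∇) f = 630x^4 + 1260x^3 + 1890x^2 + 1260x + 390

the image equals g(x) = 630x^4 + 1260x^3 + 1890x^2 + 1260x + 390


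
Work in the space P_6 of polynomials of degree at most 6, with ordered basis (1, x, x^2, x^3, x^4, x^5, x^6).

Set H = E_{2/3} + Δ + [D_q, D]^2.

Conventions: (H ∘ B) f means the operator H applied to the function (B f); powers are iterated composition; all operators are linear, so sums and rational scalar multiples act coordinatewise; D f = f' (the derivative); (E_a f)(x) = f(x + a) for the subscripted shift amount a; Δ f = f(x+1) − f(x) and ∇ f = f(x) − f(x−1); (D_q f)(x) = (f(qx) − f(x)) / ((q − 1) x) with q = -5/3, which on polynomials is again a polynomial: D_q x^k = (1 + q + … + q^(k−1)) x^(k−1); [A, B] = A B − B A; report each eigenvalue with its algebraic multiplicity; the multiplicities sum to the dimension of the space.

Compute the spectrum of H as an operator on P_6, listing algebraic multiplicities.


λ = 1 (multiplicity 7)

image of 1: 1
image of x: x + 5/3
image of x^2: x^2 + (10/3)x + 13/9
image of x^3: x^3 + 5x^2 + (13/3)x + 35/27
image of x^4: x^4 + (20/3)x^3 + (26/3)x^2 + (140/27)x + 3553/81
image of x^5: x^5 + (25/3)x^4 + (130/9)x^3 + (350/27)x^2 + (155789/729)x + 275/243
image of x^6: x^6 + 10x^5 + (65/3)x^4 + (700/27)x^3 + (274573/243)x^2 + (550/81)x + 793/729
the matrix is upper triangular; its diagonal is (1, 1, 1, 1, 1, 1, 1)
for a triangular matrix the eigenvalues are the diagonal entries, with algebraic multiplicity their repetition count


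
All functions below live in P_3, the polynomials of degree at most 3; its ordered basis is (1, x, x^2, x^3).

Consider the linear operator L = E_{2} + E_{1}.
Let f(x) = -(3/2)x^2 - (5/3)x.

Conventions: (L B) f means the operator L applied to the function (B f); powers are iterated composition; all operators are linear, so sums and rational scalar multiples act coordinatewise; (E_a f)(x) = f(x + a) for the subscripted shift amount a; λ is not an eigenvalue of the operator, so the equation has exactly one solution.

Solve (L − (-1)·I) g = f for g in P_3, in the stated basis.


write g with unknown coordinates in the stated basis and equate coefficients in (L − (-1)·I) g = f
solving from the highest basis element down gives g = -(1/2)x^2 + (4/9)x + 7/18
check: L g = -x^2 - (19/9)x - 7/18
so L g − (-1)·g = -(3/2)x^2 - (5/3)x = f ✓

the result is g(x) = -(1/2)x^2 + (4/9)x + 7/18
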